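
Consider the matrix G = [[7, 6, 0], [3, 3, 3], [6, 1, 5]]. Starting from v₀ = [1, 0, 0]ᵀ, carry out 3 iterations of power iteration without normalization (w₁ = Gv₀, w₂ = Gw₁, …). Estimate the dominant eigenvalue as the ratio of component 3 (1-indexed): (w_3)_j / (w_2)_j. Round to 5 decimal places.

w1 = Gv₀ = (7, 3, 6)
w2 = Gw1 = (67, 48, 75)
w3 = Gw2 = (757, 570, 825)
Ratio at component: 825 / 75 = 11.00000

λ ≈ 11.00000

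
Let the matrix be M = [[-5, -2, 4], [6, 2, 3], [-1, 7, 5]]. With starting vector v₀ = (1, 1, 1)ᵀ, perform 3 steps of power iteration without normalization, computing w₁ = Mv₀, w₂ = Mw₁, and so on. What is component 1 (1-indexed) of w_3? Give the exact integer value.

281

w1 = Mv₀ = ((-5)·1 + (-2)·1 + 4·1; 6·1 + 2·1 + 3·1; (-1)·1 + 7·1 + 5·1) = (-3, 11, 11)
w2 = Mw1 = ((-5)·(-3) + (-2)·11 + 4·11; 6·(-3) + 2·11 + 3·11; (-1)·(-3) + 7·11 + 5·11) = (37, 37, 135)
w3 = Mw2 = (281, 701, 897)
The requested component of w3 is 281.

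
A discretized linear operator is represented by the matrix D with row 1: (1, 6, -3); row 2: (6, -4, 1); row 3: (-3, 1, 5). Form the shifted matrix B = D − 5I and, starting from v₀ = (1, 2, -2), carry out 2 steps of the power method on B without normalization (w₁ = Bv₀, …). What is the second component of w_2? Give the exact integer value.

209

B = D − 5I has rows (-4, 6, -3); (6, -9, 1); (-3, 1, 0)
w1 = Bv₀ = ((-4)·1 + 6·2 + (-3)·(-2); 6·1 + (-9)·2 + 1·(-2); (-3)·1 + 1·2 + 0·(-2)) = (14, -14, -1)
w2 = Bw1 = ((-4)·14 + 6·(-14) + (-3)·(-1); 6·14 + (-9)·(-14) + 1·(-1); (-3)·14 + 1·(-14) + 0·(-1)) = (-137, 209, -56)
Requested component of w2: 209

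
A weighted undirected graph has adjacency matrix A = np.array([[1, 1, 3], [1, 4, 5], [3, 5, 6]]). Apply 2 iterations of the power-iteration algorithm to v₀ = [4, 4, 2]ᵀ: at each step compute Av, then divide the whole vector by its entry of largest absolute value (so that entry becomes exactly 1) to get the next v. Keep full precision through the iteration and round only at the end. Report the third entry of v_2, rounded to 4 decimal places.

Av0 = (14.00000, 30.00000, 44.00000); divide by 44.00000 → v1 = (0.31818, 0.68182, 1.00000)
Av1 = (4.00000, 8.04545, 10.36364); divide by 10.36364 → v2 = (0.38596, 0.77632, 1.00000)
Requested entry of v2: 456/456 = 1.0000

1.0000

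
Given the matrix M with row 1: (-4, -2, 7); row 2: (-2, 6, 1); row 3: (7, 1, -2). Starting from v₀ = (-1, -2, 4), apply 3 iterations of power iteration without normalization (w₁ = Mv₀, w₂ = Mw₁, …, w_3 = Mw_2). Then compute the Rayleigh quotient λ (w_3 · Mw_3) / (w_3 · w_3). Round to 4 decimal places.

w1 = Mv₀ = ((-4)·(-1) + (-2)·(-2) + 7·4; (-2)·(-1) + 6·(-2) + 1·4; 7·(-1) + 1·(-2) + (-2)·4) = (36, -6, -17)
w2 = Mw1 = ((-4)·36 + (-2)·(-6) + 7·(-17); (-2)·36 + 6·(-6) + 1·(-17); 7·36 + 1·(-6) + (-2)·(-17)) = (-251, -125, 280)
w3 = Mw2 = (3214, 32, -2442)
Mw3 = (-30014, -8678, 27414)
w3·Mw3 = 3214·(-30014) + 32·(-8678) + (-2442)·27414 = -163687680; w3·w3 = 3214·3214 + 32·32 + (-2442)·(-2442) = 16294184
λ ≈ -163687680/16294184 = -10.0458

λ ≈ -10.0458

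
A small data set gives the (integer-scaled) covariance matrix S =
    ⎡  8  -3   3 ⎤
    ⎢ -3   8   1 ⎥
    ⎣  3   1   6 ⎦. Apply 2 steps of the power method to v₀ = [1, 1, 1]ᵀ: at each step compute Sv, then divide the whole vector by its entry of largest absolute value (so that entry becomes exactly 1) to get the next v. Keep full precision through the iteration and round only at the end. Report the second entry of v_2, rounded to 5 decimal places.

0.37778

Sv0 = (8.000000, 6.000000, 10.000000); divide by 10.000000 → v1 = (0.800000, 0.600000, 1.000000)
Sv1 = (7.600000, 3.400000, 9.000000); divide by 9.000000 → v2 = (0.844444, 0.377778, 1.000000)
Requested entry of v2: 34/90 = 0.37778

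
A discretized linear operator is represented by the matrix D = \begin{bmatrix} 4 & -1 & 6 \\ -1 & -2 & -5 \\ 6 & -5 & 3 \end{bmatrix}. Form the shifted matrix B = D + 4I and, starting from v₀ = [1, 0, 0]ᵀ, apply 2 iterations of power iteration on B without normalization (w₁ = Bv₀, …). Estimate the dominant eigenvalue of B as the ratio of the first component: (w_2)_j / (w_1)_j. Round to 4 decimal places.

12.6250

B = D + 4I has rows (8, -1, 6); (-1, 2, -5); (6, -5, 7)
w1 = Bv₀ = (8, -1, 6)
w2 = Bw1 = (101, -40, 95)
Ratio: 101/8 = 12.6250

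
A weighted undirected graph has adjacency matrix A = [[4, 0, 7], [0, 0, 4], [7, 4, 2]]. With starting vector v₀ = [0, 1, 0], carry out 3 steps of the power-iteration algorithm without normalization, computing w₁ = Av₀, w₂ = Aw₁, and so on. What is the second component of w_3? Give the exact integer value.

32

w1 = Av₀ = (4·0 + 0·1 + 7·0; 0·0 + 0·1 + 4·0; 7·0 + 4·1 + 2·0) = (0, 0, 4)
w2 = Aw1 = (4·0 + 0·0 + 7·4; 0·0 + 0·0 + 4·4; 7·0 + 4·0 + 2·4) = (28, 16, 8)
w3 = Aw2 = (168, 32, 276)
The requested component of w3 is 32.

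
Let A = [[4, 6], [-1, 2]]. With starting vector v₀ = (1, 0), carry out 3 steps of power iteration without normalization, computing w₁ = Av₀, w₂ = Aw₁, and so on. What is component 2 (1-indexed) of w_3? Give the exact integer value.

-22

w1 = Av₀ = (4·1 + 6·0; (-1)·1 + 2·0) = (4, -1)
w2 = Aw1 = (4·4 + 6·(-1); (-1)·4 + 2·(-1)) = (10, -6)
w3 = Aw2 = (4, -22)
The requested component of w3 is -22.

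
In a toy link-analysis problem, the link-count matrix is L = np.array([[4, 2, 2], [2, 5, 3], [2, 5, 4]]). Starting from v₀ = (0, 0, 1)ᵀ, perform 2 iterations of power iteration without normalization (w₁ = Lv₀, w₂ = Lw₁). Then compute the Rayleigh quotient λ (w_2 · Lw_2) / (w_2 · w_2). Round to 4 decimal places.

9.7861

w1 = Lv₀ = (4·0 + 2·0 + 2·1; 2·0 + 5·0 + 3·1; 2·0 + 5·0 + 4·1) = (2, 3, 4)
w2 = Lw1 = (4·2 + 2·3 + 2·4; 2·2 + 5·3 + 3·4; 2·2 + 5·3 + 4·4) = (22, 31, 35)
Lw2 = (220, 304, 339)
w2·Lw2 = 22·220 + 31·304 + 35·339 = 26129; w2·w2 = 22·22 + 31·31 + 35·35 = 2670
λ ≈ 26129/2670 = 9.7861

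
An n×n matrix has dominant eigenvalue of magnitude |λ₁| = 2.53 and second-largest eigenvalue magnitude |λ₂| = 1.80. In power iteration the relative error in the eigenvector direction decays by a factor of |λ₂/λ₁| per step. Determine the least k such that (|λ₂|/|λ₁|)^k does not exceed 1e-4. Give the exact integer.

|λ₂/λ₁| = 1.80/2.53 = 0.71146
Need k ≥ ln(1e-4) / ln(0.71146) = -9.2103 / -0.3404 ≈ 27.055
Smallest integer k satisfying the bound: 28

28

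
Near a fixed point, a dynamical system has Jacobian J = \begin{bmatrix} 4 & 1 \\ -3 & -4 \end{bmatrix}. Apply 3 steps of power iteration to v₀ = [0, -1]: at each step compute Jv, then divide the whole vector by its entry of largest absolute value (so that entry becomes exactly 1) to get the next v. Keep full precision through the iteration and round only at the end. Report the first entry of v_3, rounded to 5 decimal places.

Jv0 = (-1.000000, 4.000000); divide by 4.000000 → v1 = (-0.250000, 1.000000)
Jv1 = (0.000000, -3.250000); divide by -3.250000 → v2 = (0.000000, 1.000000)
Jv2 = (1.000000, -4.000000); divide by -4.000000 → v3 = (-0.250000, 1.000000)
Requested entry of v3: -13/52 = -0.25000

-0.25000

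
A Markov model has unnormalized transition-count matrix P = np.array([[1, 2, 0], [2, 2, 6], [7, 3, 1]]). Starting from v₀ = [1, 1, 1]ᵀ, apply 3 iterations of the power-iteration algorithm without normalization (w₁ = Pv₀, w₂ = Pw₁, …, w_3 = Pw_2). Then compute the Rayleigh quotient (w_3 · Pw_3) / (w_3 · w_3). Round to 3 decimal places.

w1 = Pv₀ = (3, 10, 11)
w2 = Pw1 = (23, 92, 62)
w3 = Pw2 = (207, 602, 499)
Pw3 = (1411, 4612, 3754)
w3·Pw3 = 207·1411 + 602·4612 + 499·3754 = 4941747; w3·w3 = 207·207 + 602·602 + 499·499 = 654254
λ ≈ 4941747/654254 = 7.553

λ ≈ 7.553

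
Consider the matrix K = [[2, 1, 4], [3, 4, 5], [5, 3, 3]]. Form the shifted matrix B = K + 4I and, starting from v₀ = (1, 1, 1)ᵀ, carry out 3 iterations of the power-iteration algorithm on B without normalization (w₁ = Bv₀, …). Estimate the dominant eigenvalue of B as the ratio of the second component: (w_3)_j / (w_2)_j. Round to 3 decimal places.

μ ≈ 14.212

B = K + 4I has rows (6, 1, 4); (3, 8, 5); (5, 3, 7)
w1 = Bv₀ = (6·1 + 1·1 + 4·1; 3·1 + 8·1 + 5·1; 5·1 + 3·1 + 7·1) = (11, 16, 15)
w2 = Bw1 = (6·11 + 1·16 + 4·15; 3·11 + 8·16 + 5·15; 5·11 + 3·16 + 7·15) = (142, 236, 208)
w3 = Bw2 = (1920, 3354, 2874)
Ratio: 3354/236 = 14.212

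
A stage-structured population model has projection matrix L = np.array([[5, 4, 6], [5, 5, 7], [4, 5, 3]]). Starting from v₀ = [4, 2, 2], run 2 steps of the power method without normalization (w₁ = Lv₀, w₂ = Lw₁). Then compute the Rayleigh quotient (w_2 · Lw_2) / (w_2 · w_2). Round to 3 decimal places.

λ ≈ 14.566

w1 = Lv₀ = (5·4 + 4·2 + 6·2; 5·4 + 5·2 + 7·2; 4·4 + 5·2 + 3·2) = (40, 44, 32)
w2 = Lw1 = (5·40 + 4·44 + 6·32; 5·40 + 5·44 + 7·32; 4·40 + 5·44 + 3·32) = (568, 644, 476)
Lw2 = (8272, 9392, 6920)
w2·Lw2 = 568·8272 + 644·9392 + 476·6920 = 14040864; w2·w2 = 568·568 + 644·644 + 476·476 = 963936
λ ≈ 14040864/963936 = 14.566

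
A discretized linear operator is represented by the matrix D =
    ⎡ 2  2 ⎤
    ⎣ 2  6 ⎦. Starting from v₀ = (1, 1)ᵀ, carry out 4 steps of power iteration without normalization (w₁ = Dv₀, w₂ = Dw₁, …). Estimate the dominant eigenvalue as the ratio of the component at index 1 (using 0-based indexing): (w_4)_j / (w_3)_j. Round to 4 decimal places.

6.8333

w1 = Dv₀ = (2·1 + 2·1; 2·1 + 6·1) = (4, 8)
w2 = Dw1 = (2·4 + 2·8; 2·4 + 6·8) = (24, 56)
w3 = Dw2 = (160, 384)
w4 = Dw3 = (1088, 2624)
Ratio at component: 2624 / 384 = 6.8333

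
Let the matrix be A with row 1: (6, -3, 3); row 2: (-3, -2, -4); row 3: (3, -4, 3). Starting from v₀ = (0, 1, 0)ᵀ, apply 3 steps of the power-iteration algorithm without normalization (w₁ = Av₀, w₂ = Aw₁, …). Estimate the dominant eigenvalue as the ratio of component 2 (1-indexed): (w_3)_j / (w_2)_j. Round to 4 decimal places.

w1 = Av₀ = (-3, -2, -4)
w2 = Aw1 = (-24, 29, -13)
w3 = Aw2 = (-270, 66, -227)
Ratio at component: 66 / 29 = 2.2759

λ ≈ 2.2759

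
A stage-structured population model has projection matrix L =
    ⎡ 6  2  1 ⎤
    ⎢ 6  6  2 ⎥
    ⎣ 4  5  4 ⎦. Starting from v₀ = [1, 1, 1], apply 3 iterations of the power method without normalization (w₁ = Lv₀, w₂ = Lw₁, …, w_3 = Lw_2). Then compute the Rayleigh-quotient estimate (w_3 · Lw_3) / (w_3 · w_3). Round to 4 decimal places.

w1 = Lv₀ = (6·1 + 2·1 + 1·1; 6·1 + 6·1 + 2·1; 4·1 + 5·1 + 4·1) = (9, 14, 13)
w2 = Lw1 = (6·9 + 2·14 + 1·13; 6·9 + 6·14 + 2·13; 4·9 + 5·14 + 4·13) = (95, 164, 158)
w3 = Lw2 = (1056, 1870, 1832)
Lw3 = (11908, 21220, 20902)
w3·Lw3 = 1056·11908 + 1870·21220 + 1832·20902 = 90548712; w3·w3 = 1056·1056 + 1870·1870 + 1832·1832 = 7968260
λ ≈ 90548712/7968260 = 11.3637

11.3637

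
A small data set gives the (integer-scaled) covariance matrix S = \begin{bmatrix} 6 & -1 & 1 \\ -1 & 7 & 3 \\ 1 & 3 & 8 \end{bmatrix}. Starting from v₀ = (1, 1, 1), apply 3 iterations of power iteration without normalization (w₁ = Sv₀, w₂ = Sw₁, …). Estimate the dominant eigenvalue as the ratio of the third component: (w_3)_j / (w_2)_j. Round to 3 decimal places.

λ ≈ 10.465

w1 = Sv₀ = (6·1 + (-1)·1 + 1·1; (-1)·1 + 7·1 + 3·1; 1·1 + 3·1 + 8·1) = (6, 9, 12)
w2 = Sw1 = (6·6 + (-1)·9 + 1·12; (-1)·6 + 7·9 + 3·12; 1·6 + 3·9 + 8·12) = (39, 93, 129)
w3 = Sw2 = (270, 999, 1350)
Ratio at component: 1350 / 129 = 10.465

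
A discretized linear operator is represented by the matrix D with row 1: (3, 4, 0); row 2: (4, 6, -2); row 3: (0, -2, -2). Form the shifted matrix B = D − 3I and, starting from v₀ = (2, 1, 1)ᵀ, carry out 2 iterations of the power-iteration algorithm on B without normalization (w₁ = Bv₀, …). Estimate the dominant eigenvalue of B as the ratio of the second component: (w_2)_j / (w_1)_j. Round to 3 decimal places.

B = D − 3I has rows (0, 4, 0); (4, 3, -2); (0, -2, -5)
w1 = Bv₀ = (0·2 + 4·1 + 0·1; 4·2 + 3·1 + (-2)·1; 0·2 + (-2)·1 + (-5)·1) = (4, 9, -7)
w2 = Bw1 = (0·4 + 4·9 + 0·(-7); 4·4 + 3·9 + (-2)·(-7); 0·4 + (-2)·9 + (-5)·(-7)) = (36, 57, 17)
Ratio: 57/9 = 6.333

μ ≈ 6.333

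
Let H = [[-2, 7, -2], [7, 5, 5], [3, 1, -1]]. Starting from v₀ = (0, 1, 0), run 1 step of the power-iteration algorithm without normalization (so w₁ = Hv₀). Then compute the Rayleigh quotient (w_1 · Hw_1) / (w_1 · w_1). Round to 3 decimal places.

λ ≈ 7.373

w1 = Hv₀ = (7, 5, 1)
Hw1 = (19, 79, 25)
w1·Hw1 = 7·19 + 5·79 + 1·25 = 553; w1·w1 = 7·7 + 5·5 + 1·1 = 75
λ ≈ 553/75 = 7.373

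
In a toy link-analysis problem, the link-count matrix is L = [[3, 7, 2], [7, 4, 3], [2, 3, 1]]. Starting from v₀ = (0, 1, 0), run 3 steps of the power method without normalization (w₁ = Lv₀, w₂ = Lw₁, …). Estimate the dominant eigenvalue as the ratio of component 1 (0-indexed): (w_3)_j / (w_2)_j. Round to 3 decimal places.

10.378

w1 = Lv₀ = (3·0 + 7·1 + 2·0; 7·0 + 4·1 + 3·0; 2·0 + 3·1 + 1·0) = (7, 4, 3)
w2 = Lw1 = (3·7 + 7·4 + 2·3; 7·7 + 4·4 + 3·3; 2·7 + 3·4 + 1·3) = (55, 74, 29)
w3 = Lw2 = (741, 768, 361)
Ratio at component: 768 / 74 = 10.378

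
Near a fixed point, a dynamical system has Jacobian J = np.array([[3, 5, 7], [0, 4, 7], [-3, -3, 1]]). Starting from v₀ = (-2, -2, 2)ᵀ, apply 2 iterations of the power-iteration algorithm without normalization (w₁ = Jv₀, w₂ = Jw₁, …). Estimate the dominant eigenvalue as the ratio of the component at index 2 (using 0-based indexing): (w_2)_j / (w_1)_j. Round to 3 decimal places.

w1 = Jv₀ = (3·(-2) + 5·(-2) + 7·2; 0·(-2) + 4·(-2) + 7·2; (-3)·(-2) + (-3)·(-2) + 1·2) = (-2, 6, 14)
w2 = Jw1 = (3·(-2) + 5·6 + 7·14; 0·(-2) + 4·6 + 7·14; (-3)·(-2) + (-3)·6 + 1·14) = (122, 122, 2)
Ratio at component: 2 / 14 = 0.143

0.143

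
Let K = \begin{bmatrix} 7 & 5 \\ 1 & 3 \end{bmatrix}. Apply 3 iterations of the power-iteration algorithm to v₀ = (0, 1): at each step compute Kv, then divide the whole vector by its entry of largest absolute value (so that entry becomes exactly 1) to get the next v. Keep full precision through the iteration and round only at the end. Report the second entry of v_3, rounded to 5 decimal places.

Kv0 = (5.000000, 3.000000); divide by 5.000000 → v1 = (1.000000, 0.600000)
Kv1 = (10.000000, 2.800000); divide by 10.000000 → v2 = (1.000000, 0.280000)
Kv2 = (8.400000, 1.840000); divide by 8.400000 → v3 = (1.000000, 0.219048)
Requested entry of v3: 92/420 = 0.21905

0.21905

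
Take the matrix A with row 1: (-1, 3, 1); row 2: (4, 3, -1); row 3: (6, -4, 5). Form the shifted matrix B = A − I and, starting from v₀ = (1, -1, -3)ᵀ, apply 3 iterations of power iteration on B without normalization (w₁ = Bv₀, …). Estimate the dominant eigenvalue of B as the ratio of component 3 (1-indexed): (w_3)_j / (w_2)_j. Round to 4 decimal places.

0.6579

B = A − I has rows (-2, 3, 1); (4, 2, -1); (6, -4, 4)
w1 = Bv₀ = ((-2)·1 + 3·(-1) + 1·(-3); 4·1 + 2·(-1) + (-1)·(-3); 6·1 + (-4)·(-1) + 4·(-3)) = (-8, 5, -2)
w2 = Bw1 = ((-2)·(-8) + 3·5 + 1·(-2); 4·(-8) + 2·5 + (-1)·(-2); 6·(-8) + (-4)·5 + 4·(-2)) = (29, -20, -76)
w3 = Bw2 = (-194, 152, -50)
Ratio: -50/-76 = 0.6579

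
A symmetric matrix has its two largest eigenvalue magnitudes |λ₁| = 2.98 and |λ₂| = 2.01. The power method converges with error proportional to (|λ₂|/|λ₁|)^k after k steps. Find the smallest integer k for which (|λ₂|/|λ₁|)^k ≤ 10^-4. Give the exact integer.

|λ₂/λ₁| = 2.01/2.98 = 0.67450
Need k ≥ ln(10^-4) / ln(0.67450) = -9.2103 / -0.3938 ≈ 23.389
Smallest integer k satisfying the bound: 24

24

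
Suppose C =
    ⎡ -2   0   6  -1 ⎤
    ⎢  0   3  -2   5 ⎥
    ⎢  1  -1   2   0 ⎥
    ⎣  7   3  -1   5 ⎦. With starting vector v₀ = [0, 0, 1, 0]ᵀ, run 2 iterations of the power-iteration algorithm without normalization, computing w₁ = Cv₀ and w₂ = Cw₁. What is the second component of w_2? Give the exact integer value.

-15

w1 = Cv₀ = ((-2)·0 + 0·0 + 6·1 + (-1)·0; 0·0 + 3·0 + (-2)·1 + 5·0; 1·0 + (-1)·0 + 2·1 + 0·0; 7·0 + 3·0 + (-1)·1 + 5·0) = (6, -2, 2, -1)
w2 = Cw1 = ((-2)·6 + 0·(-2) + 6·2 + (-1)·(-1); 0·6 + 3·(-2) + (-2)·2 + 5·(-1); 1·6 + (-1)·(-2) + 2·2 + 0·(-1); 7·6 + 3·(-2) + (-1)·2 + 5·(-1)) = (1, -15, 12, 29)
The requested component of w2 is -15.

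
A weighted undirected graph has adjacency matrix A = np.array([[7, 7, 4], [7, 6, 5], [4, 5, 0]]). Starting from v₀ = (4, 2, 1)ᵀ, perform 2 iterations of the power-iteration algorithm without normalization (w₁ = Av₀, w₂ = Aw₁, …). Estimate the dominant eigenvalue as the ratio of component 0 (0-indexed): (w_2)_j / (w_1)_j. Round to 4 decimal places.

w1 = Av₀ = (7·4 + 7·2 + 4·1; 7·4 + 6·2 + 5·1; 4·4 + 5·2 + 0·1) = (46, 45, 26)
w2 = Aw1 = (7·46 + 7·45 + 4·26; 7·46 + 6·45 + 5·26; 4·46 + 5·45 + 0·26) = (741, 722, 409)
Ratio at component: 741 / 46 = 16.1087

λ ≈ 16.1087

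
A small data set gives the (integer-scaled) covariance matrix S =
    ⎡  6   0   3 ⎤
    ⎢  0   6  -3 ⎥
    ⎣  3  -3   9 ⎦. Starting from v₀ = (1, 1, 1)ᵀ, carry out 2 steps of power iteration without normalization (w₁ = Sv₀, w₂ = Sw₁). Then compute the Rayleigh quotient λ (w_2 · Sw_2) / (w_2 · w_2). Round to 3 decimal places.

λ ≈ 11.039

w1 = Sv₀ = (9, 3, 9)
w2 = Sw1 = (81, -9, 99)
Sw2 = (783, -351, 1161)
w2·Sw2 = 81·783 + (-9)·(-351) + 99·1161 = 181521; w2·w2 = 81·81 + (-9)·(-9) + 99·99 = 16443
λ ≈ 181521/16443 = 11.039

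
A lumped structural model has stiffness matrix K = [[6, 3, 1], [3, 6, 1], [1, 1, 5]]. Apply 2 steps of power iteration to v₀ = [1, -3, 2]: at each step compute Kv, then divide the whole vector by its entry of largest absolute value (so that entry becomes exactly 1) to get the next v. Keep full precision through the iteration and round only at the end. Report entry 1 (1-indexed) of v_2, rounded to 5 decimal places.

Kv0 = (-1.000000, -13.000000, 8.000000); divide by -13.000000 → v1 = (0.076923, 1.000000, -0.615385)
Kv1 = (2.846154, 5.615385, -2.000000); divide by 5.615385 → v2 = (0.506849, 1.000000, -0.356164)
Requested entry of v2: -37/-73 = 0.50685

0.50685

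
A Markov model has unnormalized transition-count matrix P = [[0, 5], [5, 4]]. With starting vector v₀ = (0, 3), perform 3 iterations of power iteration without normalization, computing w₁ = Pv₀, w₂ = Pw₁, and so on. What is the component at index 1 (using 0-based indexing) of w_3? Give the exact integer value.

792

w1 = Pv₀ = (0·0 + 5·3; 5·0 + 4·3) = (15, 12)
w2 = Pw1 = (0·15 + 5·12; 5·15 + 4·12) = (60, 123)
w3 = Pw2 = (615, 792)
The requested component of w3 is 792.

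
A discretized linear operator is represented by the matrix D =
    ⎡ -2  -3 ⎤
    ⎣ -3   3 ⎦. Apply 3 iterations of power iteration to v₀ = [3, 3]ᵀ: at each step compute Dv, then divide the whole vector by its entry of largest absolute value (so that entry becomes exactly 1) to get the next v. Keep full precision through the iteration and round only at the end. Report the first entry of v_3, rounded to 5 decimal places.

1.00000

Dv0 = (-15.000000, 0.000000); divide by -15.000000 → v1 = (1.000000, 0.000000)
Dv1 = (-2.000000, -3.000000); divide by -3.000000 → v2 = (0.666667, 1.000000)
Dv2 = (-4.333333, 1.000000); divide by -4.333333 → v3 = (1.000000, -0.230769)
Requested entry of v3: -195/-195 = 1.00000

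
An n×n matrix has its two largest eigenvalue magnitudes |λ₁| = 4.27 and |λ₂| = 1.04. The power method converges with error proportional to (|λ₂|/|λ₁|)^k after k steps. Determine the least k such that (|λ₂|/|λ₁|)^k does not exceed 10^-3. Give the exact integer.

|λ₂/λ₁| = 1.04/4.27 = 0.24356
Need k ≥ ln(10^-3) / ln(0.24356) = -6.9078 / -1.4124 ≈ 4.891
Smallest integer k satisfying the bound: 5

5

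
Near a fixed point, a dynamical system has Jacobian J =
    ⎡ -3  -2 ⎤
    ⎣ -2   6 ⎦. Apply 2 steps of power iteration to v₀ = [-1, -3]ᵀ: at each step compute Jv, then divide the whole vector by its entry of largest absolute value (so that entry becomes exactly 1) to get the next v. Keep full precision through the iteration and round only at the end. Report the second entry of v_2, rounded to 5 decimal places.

Jv0 = (9.000000, -16.000000); divide by -16.000000 → v1 = (-0.562500, 1.000000)
Jv1 = (-0.312500, 7.125000); divide by 7.125000 → v2 = (-0.043860, 1.000000)
Requested entry of v2: -114/-114 = 1.00000

1.00000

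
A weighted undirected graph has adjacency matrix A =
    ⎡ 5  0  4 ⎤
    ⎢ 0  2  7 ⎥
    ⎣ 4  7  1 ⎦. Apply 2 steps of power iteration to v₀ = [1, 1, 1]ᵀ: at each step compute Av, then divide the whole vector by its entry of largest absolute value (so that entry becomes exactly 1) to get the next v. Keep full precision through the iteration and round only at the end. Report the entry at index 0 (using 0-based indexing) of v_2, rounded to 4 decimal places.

Av0 = (9.00000, 9.00000, 12.00000); divide by 12.00000 → v1 = (0.75000, 0.75000, 1.00000)
Av1 = (7.75000, 8.50000, 9.25000); divide by 9.25000 → v2 = (0.83784, 0.91892, 1.00000)
Requested entry of v2: 93/111 = 0.8378

0.8378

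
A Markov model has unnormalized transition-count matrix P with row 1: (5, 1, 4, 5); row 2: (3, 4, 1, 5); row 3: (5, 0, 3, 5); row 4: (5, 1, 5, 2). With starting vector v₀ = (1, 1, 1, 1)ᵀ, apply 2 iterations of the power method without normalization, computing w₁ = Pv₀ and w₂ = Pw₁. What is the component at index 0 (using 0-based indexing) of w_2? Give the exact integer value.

205

w1 = Pv₀ = (5·1 + 1·1 + 4·1 + 5·1; 3·1 + 4·1 + 1·1 + 5·1; 5·1 + 0·1 + 3·1 + 5·1; 5·1 + 1·1 + 5·1 + 2·1) = (15, 13, 13, 13)
w2 = Pw1 = (5·15 + 1·13 + 4·13 + 5·13; 3·15 + 4·13 + 1·13 + 5·13; 5·15 + 0·13 + 3·13 + 5·13; 5·15 + 1·13 + 5·13 + 2·13) = (205, 175, 179, 179)
The requested component of w2 is 205.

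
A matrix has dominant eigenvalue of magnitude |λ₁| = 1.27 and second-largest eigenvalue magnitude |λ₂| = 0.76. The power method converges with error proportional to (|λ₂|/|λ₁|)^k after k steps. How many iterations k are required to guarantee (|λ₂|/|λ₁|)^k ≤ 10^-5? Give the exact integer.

23

|λ₂/λ₁| = 0.76/1.27 = 0.59843
Need k ≥ ln(10^-5) / ln(0.59843) = -11.5129 / -0.5135 ≈ 22.423
Smallest integer k satisfying the bound: 23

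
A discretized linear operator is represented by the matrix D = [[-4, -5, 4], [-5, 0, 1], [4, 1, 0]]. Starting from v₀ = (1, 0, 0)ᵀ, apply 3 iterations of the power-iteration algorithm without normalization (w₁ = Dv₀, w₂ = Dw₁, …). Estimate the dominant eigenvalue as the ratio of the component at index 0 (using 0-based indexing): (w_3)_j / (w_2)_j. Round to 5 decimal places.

-7.57895

w1 = Dv₀ = (-4, -5, 4)
w2 = Dw1 = (57, 24, -21)
w3 = Dw2 = (-432, -306, 252)
Ratio at component: -432 / 57 = -7.57895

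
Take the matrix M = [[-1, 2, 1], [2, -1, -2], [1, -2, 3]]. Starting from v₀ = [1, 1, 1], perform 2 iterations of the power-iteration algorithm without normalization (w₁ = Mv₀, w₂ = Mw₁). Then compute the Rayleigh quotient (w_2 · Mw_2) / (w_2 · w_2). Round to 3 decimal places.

1.971

w1 = Mv₀ = ((-1)·1 + 2·1 + 1·1; 2·1 + (-1)·1 + (-2)·1; 1·1 + (-2)·1 + 3·1) = (2, -1, 2)
w2 = Mw1 = ((-1)·2 + 2·(-1) + 1·2; 2·2 + (-1)·(-1) + (-2)·2; 1·2 + (-2)·(-1) + 3·2) = (-2, 1, 10)
Mw2 = (14, -25, 26)
w2·Mw2 = (-2)·14 + 1·(-25) + 10·26 = 207; w2·w2 = (-2)·(-2) + 1·1 + 10·10 = 105
λ ≈ 207/105 = 1.971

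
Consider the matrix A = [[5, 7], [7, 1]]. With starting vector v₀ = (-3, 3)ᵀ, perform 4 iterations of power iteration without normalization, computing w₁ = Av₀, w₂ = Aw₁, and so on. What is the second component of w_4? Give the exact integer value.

-2832

w1 = Av₀ = (5·(-3) + 7·3; 7·(-3) + 1·3) = (6, -18)
w2 = Aw1 = (5·6 + 7·(-18); 7·6 + 1·(-18)) = (-96, 24)
w3 = Aw2 = (-312, -648)
w4 = Aw3 = (-6096, -2832)
The requested component of w4 is -2832.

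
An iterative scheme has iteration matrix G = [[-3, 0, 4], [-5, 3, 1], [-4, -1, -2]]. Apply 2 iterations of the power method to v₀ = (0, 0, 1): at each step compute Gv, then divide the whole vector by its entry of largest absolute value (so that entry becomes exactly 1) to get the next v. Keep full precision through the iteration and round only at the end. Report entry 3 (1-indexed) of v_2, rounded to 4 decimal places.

Gv0 = (4.00000, 1.00000, -2.00000); divide by 4.00000 → v1 = (1.00000, 0.25000, -0.50000)
Gv1 = (-5.00000, -4.75000, -3.25000); divide by -5.00000 → v2 = (1.00000, 0.95000, 0.65000)
Requested entry of v2: -13/-20 = 0.6500

0.6500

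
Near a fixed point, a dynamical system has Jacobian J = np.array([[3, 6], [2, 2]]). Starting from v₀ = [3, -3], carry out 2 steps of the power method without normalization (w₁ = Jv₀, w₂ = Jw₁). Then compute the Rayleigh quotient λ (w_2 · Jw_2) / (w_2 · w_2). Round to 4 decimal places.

w1 = Jv₀ = (-9, 0)
w2 = Jw1 = (-27, -18)
Jw2 = (-189, -90)
w2·Jw2 = (-27)·(-189) + (-18)·(-90) = 6723; w2·w2 = (-27)·(-27) + (-18)·(-18) = 1053
λ ≈ 6723/1053 = 6.3846

λ ≈ 6.3846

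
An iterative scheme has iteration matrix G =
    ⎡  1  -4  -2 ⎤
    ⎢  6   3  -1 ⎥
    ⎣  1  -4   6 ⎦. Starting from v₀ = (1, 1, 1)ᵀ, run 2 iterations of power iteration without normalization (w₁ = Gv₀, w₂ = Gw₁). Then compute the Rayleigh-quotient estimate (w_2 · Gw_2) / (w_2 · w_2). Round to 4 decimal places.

w1 = Gv₀ = (-5, 8, 3)
w2 = Gw1 = (-43, -9, -19)
Gw2 = (31, -266, -121)
w2·Gw2 = (-43)·31 + (-9)·(-266) + (-19)·(-121) = 3360; w2·w2 = (-43)·(-43) + (-9)·(-9) + (-19)·(-19) = 2291
λ ≈ 3360/2291 = 1.4666

1.4666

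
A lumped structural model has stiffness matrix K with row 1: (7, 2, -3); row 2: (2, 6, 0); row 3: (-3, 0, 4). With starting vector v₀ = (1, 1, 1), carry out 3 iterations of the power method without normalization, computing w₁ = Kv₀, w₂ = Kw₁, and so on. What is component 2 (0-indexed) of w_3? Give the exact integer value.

-221

w1 = Kv₀ = (7·1 + 2·1 + (-3)·1; 2·1 + 6·1 + 0·1; (-3)·1 + 0·1 + 4·1) = (6, 8, 1)
w2 = Kw1 = (7·6 + 2·8 + (-3)·1; 2·6 + 6·8 + 0·1; (-3)·6 + 0·8 + 4·1) = (55, 60, -14)
w3 = Kw2 = (547, 470, -221)
The requested component of w3 is -221.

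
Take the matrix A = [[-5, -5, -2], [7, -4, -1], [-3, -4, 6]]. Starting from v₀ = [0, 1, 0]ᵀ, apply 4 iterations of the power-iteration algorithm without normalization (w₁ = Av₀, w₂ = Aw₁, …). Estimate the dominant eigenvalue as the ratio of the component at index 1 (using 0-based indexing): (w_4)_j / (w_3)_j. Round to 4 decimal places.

λ ≈ -7.2335

w1 = Av₀ = ((-5)·0 + (-5)·1 + (-2)·0; 7·0 + (-4)·1 + (-1)·0; (-3)·0 + (-4)·1 + 6·0) = (-5, -4, -4)
w2 = Aw1 = ((-5)·(-5) + (-5)·(-4) + (-2)·(-4); 7·(-5) + (-4)·(-4) + (-1)·(-4); (-3)·(-5) + (-4)·(-4) + 6·(-4)) = (53, -15, 7)
w3 = Aw2 = (-204, 424, -57)
w4 = Aw3 = (-986, -3067, -1426)
Ratio at component: -3067 / 424 = -7.2335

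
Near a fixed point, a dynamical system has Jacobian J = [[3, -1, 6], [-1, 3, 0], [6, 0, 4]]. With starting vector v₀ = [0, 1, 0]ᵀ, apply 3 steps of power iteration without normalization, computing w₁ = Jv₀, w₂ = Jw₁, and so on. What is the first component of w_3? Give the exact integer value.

-64

w1 = Jv₀ = (3·0 + (-1)·1 + 6·0; (-1)·0 + 3·1 + 0·0; 6·0 + 0·1 + 4·0) = (-1, 3, 0)
w2 = Jw1 = (3·(-1) + (-1)·3 + 6·0; (-1)·(-1) + 3·3 + 0·0; 6·(-1) + 0·3 + 4·0) = (-6, 10, -6)
w3 = Jw2 = (-64, 36, -60)
The requested component of w3 is -64.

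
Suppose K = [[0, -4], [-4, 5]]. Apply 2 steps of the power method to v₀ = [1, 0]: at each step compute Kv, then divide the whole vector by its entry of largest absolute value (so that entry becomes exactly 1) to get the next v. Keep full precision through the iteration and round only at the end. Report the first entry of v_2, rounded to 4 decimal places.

Kv0 = (0.00000, -4.00000); divide by -4.00000 → v1 = (0.00000, 1.00000)
Kv1 = (-4.00000, 5.00000); divide by 5.00000 → v2 = (-0.80000, 1.00000)
Requested entry of v2: 16/-20 = -0.8000

-0.8000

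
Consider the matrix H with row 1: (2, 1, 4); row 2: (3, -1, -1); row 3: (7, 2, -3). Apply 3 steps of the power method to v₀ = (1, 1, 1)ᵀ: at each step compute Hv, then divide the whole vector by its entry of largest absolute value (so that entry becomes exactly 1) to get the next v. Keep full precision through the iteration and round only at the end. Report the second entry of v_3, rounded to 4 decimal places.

Hv0 = (7.00000, 1.00000, 6.00000); divide by 7.00000 → v1 = (1.00000, 0.14286, 0.85714)
Hv1 = (5.57143, 2.00000, 4.71429); divide by 5.57143 → v2 = (1.00000, 0.35897, 0.84615)
Hv2 = (5.74359, 1.79487, 5.17949); divide by 5.74359 → v3 = (1.00000, 0.31250, 0.90179)
Requested entry of v3: 70/224 = 0.3125

0.3125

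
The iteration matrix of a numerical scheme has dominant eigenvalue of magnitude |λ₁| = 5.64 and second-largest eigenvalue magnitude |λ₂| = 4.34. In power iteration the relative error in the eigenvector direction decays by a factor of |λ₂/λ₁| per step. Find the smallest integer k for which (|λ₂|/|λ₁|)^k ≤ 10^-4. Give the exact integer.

36

|λ₂/λ₁| = 4.34/5.64 = 0.76950
Need k ≥ ln(10^-4) / ln(0.76950) = -9.2103 / -0.2620 ≈ 35.153
Smallest integer k satisfying the bound: 36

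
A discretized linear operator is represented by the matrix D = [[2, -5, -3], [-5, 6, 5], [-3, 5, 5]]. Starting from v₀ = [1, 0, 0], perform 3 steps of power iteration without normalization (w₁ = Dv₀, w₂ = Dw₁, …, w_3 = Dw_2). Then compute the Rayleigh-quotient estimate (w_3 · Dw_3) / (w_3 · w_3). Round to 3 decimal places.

13.416

w1 = Dv₀ = (2·1 + (-5)·0 + (-3)·0; (-5)·1 + 6·0 + 5·0; (-3)·1 + 5·0 + 5·0) = (2, -5, -3)
w2 = Dw1 = (2·2 + (-5)·(-5) + (-3)·(-3); (-5)·2 + 6·(-5) + 5·(-3); (-3)·2 + 5·(-5) + 5·(-3)) = (38, -55, -46)
w3 = Dw2 = (489, -750, -619)
Dw3 = (6585, -10040, -8312)
w3·Dw3 = 489·6585 + (-750)·(-10040) + (-619)·(-8312) = 15895193; w3·w3 = 489·489 + (-750)·(-750) + (-619)·(-619) = 1184782
λ ≈ 15895193/1184782 = 13.416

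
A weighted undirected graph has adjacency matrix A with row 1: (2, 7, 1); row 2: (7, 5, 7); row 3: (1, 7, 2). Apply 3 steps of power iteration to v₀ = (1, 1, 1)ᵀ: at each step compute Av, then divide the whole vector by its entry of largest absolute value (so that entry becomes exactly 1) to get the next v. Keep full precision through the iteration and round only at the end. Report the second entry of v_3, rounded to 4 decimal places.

Av0 = (10.00000, 19.00000, 10.00000); divide by 19.00000 → v1 = (0.52632, 1.00000, 0.52632)
Av1 = (8.57895, 12.36842, 8.57895); divide by 12.36842 → v2 = (0.69362, 1.00000, 0.69362)
Av2 = (9.08085, 14.71064, 9.08085); divide by 14.71064 → v3 = (0.61730, 1.00000, 0.61730)
Requested entry of v3: 3457/3457 = 1.0000

1.0000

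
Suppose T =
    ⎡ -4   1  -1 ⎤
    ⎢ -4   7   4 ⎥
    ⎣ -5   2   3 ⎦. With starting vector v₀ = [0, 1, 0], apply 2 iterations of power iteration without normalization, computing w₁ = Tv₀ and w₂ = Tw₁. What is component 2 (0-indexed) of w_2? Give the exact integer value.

15

w1 = Tv₀ = (1, 7, 2)
w2 = Tw1 = (1, 53, 15)
The requested component of w2 is 15.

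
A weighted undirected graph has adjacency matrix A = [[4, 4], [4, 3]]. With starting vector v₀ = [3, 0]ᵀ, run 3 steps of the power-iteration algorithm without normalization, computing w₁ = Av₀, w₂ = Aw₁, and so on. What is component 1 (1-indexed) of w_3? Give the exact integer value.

720

w1 = Av₀ = (12, 12)
w2 = Aw1 = (96, 84)
w3 = Aw2 = (720, 636)
The requested component of w3 is 720.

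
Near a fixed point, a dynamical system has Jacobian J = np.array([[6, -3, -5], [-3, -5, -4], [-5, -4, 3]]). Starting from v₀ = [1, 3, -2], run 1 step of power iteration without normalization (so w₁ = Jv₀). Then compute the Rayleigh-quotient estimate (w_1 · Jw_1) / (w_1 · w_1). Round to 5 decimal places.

2.31711

w1 = Jv₀ = (7, -10, -23)
Jw1 = (187, 121, -64)
w1·Jw1 = 7·187 + (-10)·121 + (-23)·(-64) = 1571; w1·w1 = 7·7 + (-10)·(-10) + (-23)·(-23) = 678
λ ≈ 1571/678 = 2.31711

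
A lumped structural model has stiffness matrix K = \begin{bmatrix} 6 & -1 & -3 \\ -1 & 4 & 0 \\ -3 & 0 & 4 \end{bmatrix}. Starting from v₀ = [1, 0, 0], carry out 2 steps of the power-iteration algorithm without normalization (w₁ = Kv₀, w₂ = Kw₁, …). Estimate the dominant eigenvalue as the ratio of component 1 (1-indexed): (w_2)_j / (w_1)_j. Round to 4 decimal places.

λ ≈ 7.6667

w1 = Kv₀ = (6·1 + (-1)·0 + (-3)·0; (-1)·1 + 4·0 + 0·0; (-3)·1 + 0·0 + 4·0) = (6, -1, -3)
w2 = Kw1 = (6·6 + (-1)·(-1) + (-3)·(-3); (-1)·6 + 4·(-1) + 0·(-3); (-3)·6 + 0·(-1) + 4·(-3)) = (46, -10, -30)
Ratio at component: 46 / 6 = 7.6667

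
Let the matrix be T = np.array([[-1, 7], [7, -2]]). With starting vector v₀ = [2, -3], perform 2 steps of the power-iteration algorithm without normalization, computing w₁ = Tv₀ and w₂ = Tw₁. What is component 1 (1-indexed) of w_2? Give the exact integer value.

w1 = Tv₀ = ((-1)·2 + 7·(-3); 7·2 + (-2)·(-3)) = (-23, 20)
w2 = Tw1 = ((-1)·(-23) + 7·20; 7·(-23) + (-2)·20) = (163, -201)
The requested component of w2 is 163.

163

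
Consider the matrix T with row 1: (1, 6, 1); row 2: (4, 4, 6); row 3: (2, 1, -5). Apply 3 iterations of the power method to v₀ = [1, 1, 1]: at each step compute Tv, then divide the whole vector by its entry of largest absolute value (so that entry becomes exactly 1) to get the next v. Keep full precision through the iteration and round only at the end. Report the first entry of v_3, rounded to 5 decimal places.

Tv0 = (8.000000, 14.000000, -2.000000); divide by 14.000000 → v1 = (0.571429, 1.000000, -0.142857)
Tv1 = (6.428571, 5.428571, 2.857143); divide by 6.428571 → v2 = (1.000000, 0.844444, 0.444444)
Tv2 = (6.511111, 10.044444, 0.622222); divide by 10.044444 → v3 = (0.648230, 1.000000, 0.061947)
Requested entry of v3: 586/904 = 0.64823

0.64823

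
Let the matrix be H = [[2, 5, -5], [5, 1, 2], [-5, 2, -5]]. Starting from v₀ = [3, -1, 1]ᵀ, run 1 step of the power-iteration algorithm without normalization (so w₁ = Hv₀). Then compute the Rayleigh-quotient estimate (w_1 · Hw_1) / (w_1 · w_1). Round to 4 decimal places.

w1 = Hv₀ = (-4, 16, -22)
Hw1 = (182, -48, 162)
w1·Hw1 = (-4)·182 + 16·(-48) + (-22)·162 = -5060; w1·w1 = (-4)·(-4) + 16·16 + (-22)·(-22) = 756
λ ≈ -5060/756 = -6.6931

λ ≈ -6.6931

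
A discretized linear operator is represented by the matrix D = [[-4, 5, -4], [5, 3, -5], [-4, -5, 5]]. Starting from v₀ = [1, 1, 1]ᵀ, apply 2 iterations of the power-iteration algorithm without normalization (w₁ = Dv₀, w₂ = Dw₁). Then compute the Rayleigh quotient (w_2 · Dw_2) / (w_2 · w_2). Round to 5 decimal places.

w1 = Dv₀ = (-3, 3, -4)
w2 = Dw1 = (43, 14, -23)
Dw2 = (-10, 372, -357)
w2·Dw2 = 43·(-10) + 14·372 + (-23)·(-357) = 12989; w2·w2 = 43·43 + 14·14 + (-23)·(-23) = 2574
λ ≈ 12989/2574 = 5.04623

λ ≈ 5.04623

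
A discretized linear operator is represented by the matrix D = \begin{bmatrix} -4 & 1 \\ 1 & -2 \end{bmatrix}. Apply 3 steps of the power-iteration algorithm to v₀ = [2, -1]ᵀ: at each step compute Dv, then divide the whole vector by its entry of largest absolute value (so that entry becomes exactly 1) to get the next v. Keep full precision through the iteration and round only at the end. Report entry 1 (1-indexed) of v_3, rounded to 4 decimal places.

1.0000

Dv0 = (-9.00000, 4.00000); divide by -9.00000 → v1 = (1.00000, -0.44444)
Dv1 = (-4.44444, 1.88889); divide by -4.44444 → v2 = (1.00000, -0.42500)
Dv2 = (-4.42500, 1.85000); divide by -4.42500 → v3 = (1.00000, -0.41808)
Requested entry of v3: -177/-177 = 1.0000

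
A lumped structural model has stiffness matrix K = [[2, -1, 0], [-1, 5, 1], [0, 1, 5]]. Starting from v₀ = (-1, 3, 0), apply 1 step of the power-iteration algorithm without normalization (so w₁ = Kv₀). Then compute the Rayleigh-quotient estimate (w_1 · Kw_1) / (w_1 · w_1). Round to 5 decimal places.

w1 = Kv₀ = (-5, 16, 3)
Kw1 = (-26, 88, 31)
w1·Kw1 = (-5)·(-26) + 16·88 + 3·31 = 1631; w1·w1 = (-5)·(-5) + 16·16 + 3·3 = 290
λ ≈ 1631/290 = 5.62414

5.62414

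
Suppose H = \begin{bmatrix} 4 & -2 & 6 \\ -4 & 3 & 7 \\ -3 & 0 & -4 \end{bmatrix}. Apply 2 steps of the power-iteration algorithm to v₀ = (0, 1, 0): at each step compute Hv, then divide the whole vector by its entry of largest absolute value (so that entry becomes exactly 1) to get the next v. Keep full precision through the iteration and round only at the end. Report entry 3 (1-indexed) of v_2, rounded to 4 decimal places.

0.3529

Hv0 = (-2.00000, 3.00000, 0.00000); divide by 3.00000 → v1 = (-0.66667, 1.00000, 0.00000)
Hv1 = (-4.66667, 5.66667, 2.00000); divide by 5.66667 → v2 = (-0.82353, 1.00000, 0.35294)
Requested entry of v2: 6/17 = 0.3529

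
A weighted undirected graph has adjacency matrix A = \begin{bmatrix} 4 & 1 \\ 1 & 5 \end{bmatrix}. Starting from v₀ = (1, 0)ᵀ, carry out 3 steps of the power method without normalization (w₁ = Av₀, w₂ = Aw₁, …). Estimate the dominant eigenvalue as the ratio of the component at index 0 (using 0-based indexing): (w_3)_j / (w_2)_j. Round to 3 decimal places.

w1 = Av₀ = (4, 1)
w2 = Aw1 = (17, 9)
w3 = Aw2 = (77, 62)
Ratio at component: 77 / 17 = 4.529

λ ≈ 4.529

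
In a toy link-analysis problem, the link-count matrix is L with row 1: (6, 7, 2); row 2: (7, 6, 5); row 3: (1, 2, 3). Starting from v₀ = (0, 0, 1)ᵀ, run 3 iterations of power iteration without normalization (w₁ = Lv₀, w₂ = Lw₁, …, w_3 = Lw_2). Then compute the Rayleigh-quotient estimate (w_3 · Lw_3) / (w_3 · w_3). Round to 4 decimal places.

w1 = Lv₀ = (6·0 + 7·0 + 2·1; 7·0 + 6·0 + 5·1; 1·0 + 2·0 + 3·1) = (2, 5, 3)
w2 = Lw1 = (6·2 + 7·5 + 2·3; 7·2 + 6·5 + 5·3; 1·2 + 2·5 + 3·3) = (53, 59, 21)
w3 = Lw2 = (773, 830, 234)
Lw3 = (10916, 11561, 3135)
w3·Lw3 = 773·10916 + 830·11561 + 234·3135 = 18767288; w3·w3 = 773·773 + 830·830 + 234·234 = 1341185
λ ≈ 18767288/1341185 = 13.9931

13.9931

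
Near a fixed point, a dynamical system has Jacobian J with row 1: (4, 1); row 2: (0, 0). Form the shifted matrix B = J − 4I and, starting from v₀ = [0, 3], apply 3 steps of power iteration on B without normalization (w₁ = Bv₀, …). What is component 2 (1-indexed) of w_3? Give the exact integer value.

-192

B = J − 4I has rows (0, 1); (0, -4)
w1 = Bv₀ = (0·0 + 1·3; 0·0 + (-4)·3) = (3, -12)
w2 = Bw1 = (0·3 + 1·(-12); 0·3 + (-4)·(-12)) = (-12, 48)
w3 = Bw2 = (48, -192)
Requested component of w3: -192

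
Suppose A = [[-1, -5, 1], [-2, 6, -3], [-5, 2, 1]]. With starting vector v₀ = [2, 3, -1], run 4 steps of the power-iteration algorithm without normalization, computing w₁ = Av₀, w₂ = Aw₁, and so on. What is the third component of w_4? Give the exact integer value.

w1 = Av₀ = ((-1)·2 + (-5)·3 + 1·(-1); (-2)·2 + 6·3 + (-3)·(-1); (-5)·2 + 2·3 + 1·(-1)) = (-18, 17, -5)
w2 = Aw1 = ((-1)·(-18) + (-5)·17 + 1·(-5); (-2)·(-18) + 6·17 + (-3)·(-5); (-5)·(-18) + 2·17 + 1·(-5)) = (-72, 153, 119)
w3 = Aw2 = (-574, 705, 785)
w4 = Aw3 = (-2166, 3023, 5065)
The requested component of w4 is 5065.

5065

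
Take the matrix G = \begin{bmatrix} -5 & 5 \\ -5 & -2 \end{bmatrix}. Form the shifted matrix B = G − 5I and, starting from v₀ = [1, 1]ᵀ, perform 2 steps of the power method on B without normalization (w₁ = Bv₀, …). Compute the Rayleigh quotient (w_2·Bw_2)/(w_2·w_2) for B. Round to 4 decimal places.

μ ≈ -7.0250

B = G − 5I has rows (-10, 5); (-5, -7)
w1 = Bv₀ = (-5, -12)
w2 = Bw1 = (-10, 109)
Bw2 = (645, -713)
w2·Bw2 = -84167; w2·w2 = 11981; μ ≈ -84167/11981 = -7.0250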